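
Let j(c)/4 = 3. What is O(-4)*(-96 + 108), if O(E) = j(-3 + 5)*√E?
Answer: 288*I ≈ 288.0*I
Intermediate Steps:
j(c) = 12 (j(c) = 4*3 = 12)
O(E) = 12*√E
O(-4)*(-96 + 108) = (12*√(-4))*(-96 + 108) = (12*(2*I))*12 = (24*I)*12 = 288*I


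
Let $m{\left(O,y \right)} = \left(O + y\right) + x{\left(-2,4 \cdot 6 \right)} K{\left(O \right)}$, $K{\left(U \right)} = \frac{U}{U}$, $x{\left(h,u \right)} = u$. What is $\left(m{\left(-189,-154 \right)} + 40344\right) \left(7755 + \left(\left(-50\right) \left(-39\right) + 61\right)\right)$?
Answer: $390884150$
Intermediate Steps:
$K{\left(U \right)} = 1$
$m{\left(O,y \right)} = 24 + O + y$ ($m{\left(O,y \right)} = \left(O + y\right) + 4 \cdot 6 \cdot 1 = \left(O + y\right) + 24 \cdot 1 = \left(O + y\right) + 24 = 24 + O + y$)
$\left(m{\left(-189,-154 \right)} + 40344\right) \left(7755 + \left(\left(-50\right) \left(-39\right) + 61\right)\right) = \left(\left(24 - 189 - 154\right) + 40344\right) \left(7755 + \left(\left(-50\right) \left(-39\right) + 61\right)\right) = \left(-319 + 40344\right) \left(7755 + \left(1950 + 61\right)\right) = 40025 \left(7755 + 2011\right) = 40025 \cdot 9766 = 390884150$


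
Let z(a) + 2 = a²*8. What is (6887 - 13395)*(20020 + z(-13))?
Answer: -139075960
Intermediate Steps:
z(a) = -2 + 8*a² (z(a) = -2 + a²*8 = -2 + 8*a²)
(6887 - 13395)*(20020 + z(-13)) = (6887 - 13395)*(20020 + (-2 + 8*(-13)²)) = -6508*(20020 + (-2 + 8*169)) = -6508*(20020 + (-2 + 1352)) = -6508*(20020 + 1350) = -6508*21370 = -139075960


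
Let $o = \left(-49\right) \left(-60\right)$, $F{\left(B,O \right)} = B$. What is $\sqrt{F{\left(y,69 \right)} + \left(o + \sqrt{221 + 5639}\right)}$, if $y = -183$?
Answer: $\sqrt{2757 + 2 \sqrt{1465}} \approx 53.231$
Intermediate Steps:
$o = 2940$
$\sqrt{F{\left(y,69 \right)} + \left(o + \sqrt{221 + 5639}\right)} = \sqrt{-183 + \left(2940 + \sqrt{221 + 5639}\right)} = \sqrt{-183 + \left(2940 + \sqrt{5860}\right)} = \sqrt{-183 + \left(2940 + 2 \sqrt{1465}\right)} = \sqrt{2757 + 2 \sqrt{1465}}$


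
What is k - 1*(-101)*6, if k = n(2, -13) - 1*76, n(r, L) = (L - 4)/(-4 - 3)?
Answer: 3727/7 ≈ 532.43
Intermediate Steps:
n(r, L) = 4/7 - L/7 (n(r, L) = (-4 + L)/(-7) = (-4 + L)*(-⅐) = 4/7 - L/7)
k = -515/7 (k = (4/7 - ⅐*(-13)) - 1*76 = (4/7 + 13/7) - 76 = 17/7 - 76 = -515/7 ≈ -73.571)
k - 1*(-101)*6 = -515/7 - 1*(-101)*6 = -515/7 + 101*6 = -515/7 + 606 = 3727/7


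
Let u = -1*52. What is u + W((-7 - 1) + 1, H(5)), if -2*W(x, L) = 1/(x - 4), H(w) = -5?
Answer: -1143/22 ≈ -51.955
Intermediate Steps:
W(x, L) = -1/(2*(-4 + x)) (W(x, L) = -1/(2*(x - 4)) = -1/(2*(-4 + x)))
u = -52
u + W((-7 - 1) + 1, H(5)) = -52 - 1/(-8 + 2*((-7 - 1) + 1)) = -52 - 1/(-8 + 2*(-8 + 1)) = -52 - 1/(-8 + 2*(-7)) = -52 - 1/(-8 - 14) = -52 - 1/(-22) = -52 - 1*(-1/22) = -52 + 1/22 = -1143/22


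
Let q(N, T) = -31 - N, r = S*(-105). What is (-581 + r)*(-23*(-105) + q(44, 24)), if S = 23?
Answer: -7010640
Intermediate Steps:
r = -2415 (r = 23*(-105) = -2415)
(-581 + r)*(-23*(-105) + q(44, 24)) = (-581 - 2415)*(-23*(-105) + (-31 - 1*44)) = -2996*(2415 + (-31 - 44)) = -2996*(2415 - 75) = -2996*2340 = -7010640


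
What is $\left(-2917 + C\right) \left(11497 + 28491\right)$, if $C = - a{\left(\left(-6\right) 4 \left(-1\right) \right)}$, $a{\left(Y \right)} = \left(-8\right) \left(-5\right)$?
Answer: $-118244516$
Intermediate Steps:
$a{\left(Y \right)} = 40$
$C = -40$ ($C = \left(-1\right) 40 = -40$)
$\left(-2917 + C\right) \left(11497 + 28491\right) = \left(-2917 - 40\right) \left(11497 + 28491\right) = \left(-2957\right) 39988 = -118244516$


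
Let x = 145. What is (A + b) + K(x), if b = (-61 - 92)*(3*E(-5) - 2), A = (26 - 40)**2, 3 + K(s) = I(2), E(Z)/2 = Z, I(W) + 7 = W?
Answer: 5084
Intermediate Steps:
I(W) = -7 + W
E(Z) = 2*Z
K(s) = -8 (K(s) = -3 + (-7 + 2) = -3 - 5 = -8)
A = 196 (A = (-14)**2 = 196)
b = 4896 (b = (-61 - 92)*(3*(2*(-5)) - 2) = -153*(3*(-10) - 2) = -153*(-30 - 2) = -153*(-32) = 4896)
(A + b) + K(x) = (196 + 4896) - 8 = 5092 - 8 = 5084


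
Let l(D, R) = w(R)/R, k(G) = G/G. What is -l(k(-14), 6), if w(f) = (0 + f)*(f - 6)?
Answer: 0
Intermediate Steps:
w(f) = f*(-6 + f)
k(G) = 1
l(D, R) = -6 + R (l(D, R) = (R*(-6 + R))/R = -6 + R)
-l(k(-14), 6) = -(-6 + 6) = -1*0 = 0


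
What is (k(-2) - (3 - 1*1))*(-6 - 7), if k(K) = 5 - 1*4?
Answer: 13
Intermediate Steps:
k(K) = 1 (k(K) = 5 - 4 = 1)
(k(-2) - (3 - 1*1))*(-6 - 7) = (1 - (3 - 1*1))*(-6 - 7) = (1 - (3 - 1))*(-13) = (1 - 1*2)*(-13) = (1 - 2)*(-13) = -1*(-13) = 13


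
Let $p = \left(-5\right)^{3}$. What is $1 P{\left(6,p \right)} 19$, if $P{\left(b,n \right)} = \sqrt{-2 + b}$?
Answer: $38$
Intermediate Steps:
$p = -125$
$1 P{\left(6,p \right)} 19 = 1 \sqrt{-2 + 6} \cdot 19 = 1 \sqrt{4} \cdot 19 = 1 \cdot 2 \cdot 19 = 2 \cdot 19 = 38$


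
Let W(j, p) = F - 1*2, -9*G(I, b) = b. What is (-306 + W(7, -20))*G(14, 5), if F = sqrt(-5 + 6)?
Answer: 1535/9 ≈ 170.56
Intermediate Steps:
F = 1 (F = sqrt(1) = 1)
G(I, b) = -b/9
W(j, p) = -1 (W(j, p) = 1 - 1*2 = 1 - 2 = -1)
(-306 + W(7, -20))*G(14, 5) = (-306 - 1)*(-1/9*5) = -307*(-5/9) = 1535/9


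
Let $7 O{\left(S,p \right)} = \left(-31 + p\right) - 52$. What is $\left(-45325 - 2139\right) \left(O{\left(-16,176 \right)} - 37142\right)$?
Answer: $\frac{12335941064}{7} \approx 1.7623 \cdot 10^{9}$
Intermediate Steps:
$O{\left(S,p \right)} = - \frac{83}{7} + \frac{p}{7}$ ($O{\left(S,p \right)} = \frac{\left(-31 + p\right) - 52}{7} = \frac{-83 + p}{7} = - \frac{83}{7} + \frac{p}{7}$)
$\left(-45325 - 2139\right) \left(O{\left(-16,176 \right)} - 37142\right) = \left(-45325 - 2139\right) \left(\left(- \frac{83}{7} + \frac{1}{7} \cdot 176\right) - 37142\right) = - 47464 \left(\left(- \frac{83}{7} + \frac{176}{7}\right) - 37142\right) = - 47464 \left(\frac{93}{7} - 37142\right) = \left(-47464\right) \left(- \frac{259901}{7}\right) = \frac{12335941064}{7}$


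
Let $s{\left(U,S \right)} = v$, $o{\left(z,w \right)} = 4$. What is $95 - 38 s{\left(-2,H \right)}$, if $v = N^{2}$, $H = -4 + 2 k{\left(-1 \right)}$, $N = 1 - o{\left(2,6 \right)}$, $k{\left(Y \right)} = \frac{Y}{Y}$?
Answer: $-247$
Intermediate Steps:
$k{\left(Y \right)} = 1$
$N = -3$ ($N = 1 - 4 = -3$)
$H = -2$ ($H = -4 + 2 \cdot 1 = -4 + 2 = -2$)
$v = 9$ ($v = \left(-3\right)^{2} = 9$)
$s{\left(U,S \right)} = 9$
$95 - 38 s{\left(-2,H \right)} = 95 - 342 = -247$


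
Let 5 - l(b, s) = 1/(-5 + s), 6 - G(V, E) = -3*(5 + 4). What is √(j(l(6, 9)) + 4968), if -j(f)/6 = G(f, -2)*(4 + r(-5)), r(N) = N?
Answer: 3*√574 ≈ 71.875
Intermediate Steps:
G(V, E) = 33 (G(V, E) = 6 - (-3)*(5 + 4) = 6 - (-3)*9 = 6 - 1*(-27) = 6 + 27 = 33)
l(b, s) = 5 - 1/(-5 + s)
j(f) = 198 (j(f) = -198*(4 - 5) = -198*(-1) = -6*(-33) = 198)
√(j(l(6, 9)) + 4968) = √(198 + 4968) = √5166 = 3*√574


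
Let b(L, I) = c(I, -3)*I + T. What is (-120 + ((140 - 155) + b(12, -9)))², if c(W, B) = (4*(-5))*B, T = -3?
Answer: 459684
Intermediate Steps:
c(W, B) = -20*B
b(L, I) = -3 + 60*I (b(L, I) = (-20*(-3))*I - 3 = 60*I - 3 = -3 + 60*I)
(-120 + ((140 - 155) + b(12, -9)))² = (-120 + ((140 - 155) + (-3 + 60*(-9))))² = (-120 + (-15 + (-3 - 540)))² = (-120 + (-15 - 543))² = (-120 - 558)² = (-678)² = 459684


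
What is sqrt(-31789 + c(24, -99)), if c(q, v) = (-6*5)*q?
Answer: I*sqrt(32509) ≈ 180.3*I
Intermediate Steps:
c(q, v) = -30*q
sqrt(-31789 + c(24, -99)) = sqrt(-31789 - 30*24) = sqrt(-31789 - 720) = sqrt(-32509) = I*sqrt(32509)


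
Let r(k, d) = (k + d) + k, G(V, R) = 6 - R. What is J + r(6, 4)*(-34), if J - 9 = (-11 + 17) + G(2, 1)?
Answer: -524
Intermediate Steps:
J = 20 (J = 9 + ((-11 + 17) + (6 - 1*1)) = 9 + (6 + (6 - 1)) = 9 + (6 + 5) = 9 + 11 = 20)
r(k, d) = d + 2*k (r(k, d) = (d + k) + k = d + 2*k)
J + r(6, 4)*(-34) = 20 + (4 + 2*6)*(-34) = 20 + (4 + 12)*(-34) = 20 + 16*(-34) = 20 - 544 = -524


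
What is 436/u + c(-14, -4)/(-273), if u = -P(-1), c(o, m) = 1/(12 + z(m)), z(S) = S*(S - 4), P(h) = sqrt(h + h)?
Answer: -1/12012 + 218*I*sqrt(2) ≈ -8.325e-5 + 308.3*I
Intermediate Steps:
P(h) = sqrt(2)*sqrt(h) (P(h) = sqrt(2*h) = sqrt(2)*sqrt(h))
z(S) = S*(-4 + S)
c(o, m) = 1/(12 + m*(-4 + m))
u = -I*sqrt(2) (u = -sqrt(2)*sqrt(-1) = -sqrt(2)*I = -I*sqrt(2) ≈ -1.4142*I)
436/u + c(-14, -4)/(-273) = 436/((-I*sqrt(2))) + 1/(12 - 4*(-4 - 4)*(-273)) = 436*(I*sqrt(2)/2) - 1/273/(12 - 4*(-8)) = 218*I*sqrt(2) - 1/273/(12 + 32) = 218*I*sqrt(2) - 1/273/44 = 218*I*sqrt(2) + (1/44)*(-1/273) = 218*I*sqrt(2) - 1/12012 = -1/12012 + 218*I*sqrt(2)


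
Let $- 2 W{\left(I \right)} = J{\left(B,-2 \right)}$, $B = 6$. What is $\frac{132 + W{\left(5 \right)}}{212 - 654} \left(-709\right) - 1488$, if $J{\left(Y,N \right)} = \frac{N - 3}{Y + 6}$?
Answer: $- \frac{13535047}{10608} \approx -1275.9$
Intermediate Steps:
$J{\left(Y,N \right)} = \frac{-3 + N}{6 + Y}$
$W{\left(I \right)} = \frac{5}{24}$ ($W{\left(I \right)} = - \frac{\frac{1}{6 + 6} \left(-3 - 2\right)}{2} = - \frac{\frac{1}{12} \left(-5\right)}{2} = \left(- \frac{1}{2}\right) \left(- \frac{5}{12}\right) = \frac{5}{24}$)
$\frac{132 + W{\left(5 \right)}}{212 - 654} \left(-709\right) - 1488 = \frac{132 + \frac{5}{24}}{212 - 654} \left(-709\right) - 1488 = \frac{3173}{24 \left(-442\right)} \left(-709\right) - 1488 = \frac{3173}{24} \left(- \frac{1}{442}\right) \left(-709\right) - 1488 = \left(- \frac{3173}{10608}\right) \left(-709\right) - 1488 = \frac{2249657}{10608} - 1488 = - \frac{13535047}{10608}$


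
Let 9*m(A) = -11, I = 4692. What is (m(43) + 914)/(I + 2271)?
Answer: 8215/62667 ≈ 0.13109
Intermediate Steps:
m(A) = -11/9 (m(A) = (⅑)*(-11) = -11/9)
(m(43) + 914)/(I + 2271) = (-11/9 + 914)/(4692 + 2271) = (8215/9)/6963 = (8215/9)*(1/6963) = 8215/62667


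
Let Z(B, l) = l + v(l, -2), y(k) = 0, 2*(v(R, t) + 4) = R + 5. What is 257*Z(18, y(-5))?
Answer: -771/2 ≈ -385.50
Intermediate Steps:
v(R, t) = -3/2 + R/2 (v(R, t) = -4 + (R + 5)/2 = -4 + (5 + R)/2 = -4 + (5/2 + R/2) = -3/2 + R/2)
Z(B, l) = -3/2 + 3*l/2 (Z(B, l) = l + (-3/2 + l/2) = -3/2 + 3*l/2)
257*Z(18, y(-5)) = 257*(-3/2 + (3/2)*0) = 257*(-3/2 + 0) = 257*(-3/2) = -771/2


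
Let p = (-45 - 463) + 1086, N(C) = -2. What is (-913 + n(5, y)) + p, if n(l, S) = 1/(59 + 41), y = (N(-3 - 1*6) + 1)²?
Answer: -33499/100 ≈ -334.99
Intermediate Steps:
y = 1 (y = (-2 + 1)² = (-1)² = 1)
p = 578 (p = -508 + 1086 = 578)
n(l, S) = 1/100
(-913 + n(5, y)) + p = (-913 + 1/100) + 578 = -91299/100 + 578 = -33499/100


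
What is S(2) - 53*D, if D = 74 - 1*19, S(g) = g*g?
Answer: -2911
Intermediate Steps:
S(g) = g**2
D = 55 (D = 74 - 19 = 55)
S(2) - 53*D = 2**2 - 53*55 = 4 - 2915 = -2911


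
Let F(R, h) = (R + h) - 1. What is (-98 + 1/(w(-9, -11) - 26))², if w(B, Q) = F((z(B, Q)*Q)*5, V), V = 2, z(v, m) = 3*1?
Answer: 346741641/36100 ≈ 9605.0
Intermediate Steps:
z(v, m) = 3
F(R, h) = -1 + R + h
w(B, Q) = 1 + 15*Q (w(B, Q) = -1 + (3*Q)*5 + 2 = -1 + 15*Q + 2 = 1 + 15*Q)
(-98 + 1/(w(-9, -11) - 26))² = (-98 + 1/((1 + 15*(-11)) - 26))² = (-98 + 1/((1 - 165) - 26))² = (-98 + 1/(-164 - 26))² = (-98 + 1/(-190))² = (-98 - 1/190)² = (-18621/190)² = 346741641/36100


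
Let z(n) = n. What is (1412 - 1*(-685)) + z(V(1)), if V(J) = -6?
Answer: 2091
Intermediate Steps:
(1412 - 1*(-685)) + z(V(1)) = (1412 - 1*(-685)) - 6 = (1412 + 685) - 6 = 2097 - 6 = 2091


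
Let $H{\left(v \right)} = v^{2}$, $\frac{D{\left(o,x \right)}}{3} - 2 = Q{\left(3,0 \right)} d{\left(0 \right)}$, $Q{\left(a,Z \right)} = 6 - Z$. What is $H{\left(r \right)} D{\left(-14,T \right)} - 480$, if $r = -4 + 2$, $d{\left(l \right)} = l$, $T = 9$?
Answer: $-456$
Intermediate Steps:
$r = -2$
$D{\left(o,x \right)} = 6$ ($D{\left(o,x \right)} = 6 + 3 \left(6 - 0\right) 0 = 6 + 3 \left(6 + 0\right) 0 = 6 + 3 \cdot 6 \cdot 0 = 6 + 3 \cdot 0 = 6 + 0 = 6$)
$H{\left(r \right)} D{\left(-14,T \right)} - 480 = \left(-2\right)^{2} \cdot 6 - 480 = 4 \cdot 6 - 480 = 24 - 480 = -456$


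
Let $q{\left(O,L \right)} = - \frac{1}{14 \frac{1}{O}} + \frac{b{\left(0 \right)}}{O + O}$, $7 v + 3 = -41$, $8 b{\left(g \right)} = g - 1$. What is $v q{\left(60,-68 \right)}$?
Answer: $\frac{316877}{11760} \approx 26.945$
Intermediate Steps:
$b{\left(g \right)} = - \frac{1}{8} + \frac{g}{8}$ ($b{\left(g \right)} = \frac{g - 1}{8} = \frac{-1 + g}{8} = - \frac{1}{8} + \frac{g}{8}$)
$v = - \frac{44}{7}$ ($v = - \frac{3}{7} + \frac{1}{7} \left(-41\right) = - \frac{3}{7} - \frac{41}{7} = - \frac{44}{7} \approx -6.2857$)
$q{\left(O,L \right)} = - \frac{O}{14} - \frac{1}{16 O}$ ($q{\left(O,L \right)} = - \frac{1}{14 \frac{1}{O}} + \frac{- \frac{1}{8} + \frac{1}{8} \cdot 0}{O + O} = - \frac{O}{14} + \frac{- \frac{1}{8} + 0}{2 O} = - \frac{O}{14} - \frac{\frac{1}{2} \frac{1}{O}}{8} = - \frac{O}{14} - \frac{1}{16 O}$)
$v q{\left(60,-68 \right)} = - \frac{44 \left(\left(- \frac{1}{14}\right) 60 - \frac{1}{16 \cdot 60}\right)}{7} = - \frac{44 \left(- \frac{30}{7} - \frac{1}{960}\right)}{7} = \left(- \frac{44}{7}\right) \left(- \frac{28807}{6720}\right) = \frac{316877}{11760}$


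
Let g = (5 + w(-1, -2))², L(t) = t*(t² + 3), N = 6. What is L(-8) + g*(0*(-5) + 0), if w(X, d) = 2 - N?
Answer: -536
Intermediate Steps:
L(t) = t*(3 + t²)
w(X, d) = -4 (w(X, d) = 2 - 1*6 = 2 - 6 = -4)
g = 1 (g = (5 - 4)² = 1² = 1)
L(-8) + g*(0*(-5) + 0) = -8*(3 + (-8)²) + 1*(0*(-5) + 0) = -8*(3 + 64) + 1*(0 + 0) = -8*67 + 1*0 = -536 + 0 = -536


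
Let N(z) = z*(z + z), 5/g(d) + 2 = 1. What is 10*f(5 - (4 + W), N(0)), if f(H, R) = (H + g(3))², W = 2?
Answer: 360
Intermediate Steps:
g(d) = -5 (g(d) = 5/(-2 + 1) = 5/(-1) = 5*(-1) = -5)
N(z) = 2*z² (N(z) = z*(2*z) = 2*z²)
f(H, R) = (-5 + H)² (f(H, R) = (H - 5)² = (-5 + H)²)
10*f(5 - (4 + W), N(0)) = 10*(-5 + (5 - (4 + 2)))² = 10*(-5 + (5 - 1*6))² = 10*(-5 + (5 - 6))² = 10*(-5 - 1)² = 10*(-6)² = 10*36 = 360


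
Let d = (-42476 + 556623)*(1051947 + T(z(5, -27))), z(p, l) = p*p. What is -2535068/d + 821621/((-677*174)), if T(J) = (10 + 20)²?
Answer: -148252879682130451/21255397555502394 ≈ -6.9748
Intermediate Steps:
z(p, l) = p²
T(J) = 900 (T(J) = 30² = 900)
d = 541318126509 (d = (-42476 + 556623)*(1051947 + 900) = 514147*1052847 = 541318126509)
-2535068/d + 821621/((-677*174)) = -2535068/541318126509 + 821621/((-677*174)) = -2535068*1/541318126509 + 821621/(-117798) = -2535068/541318126509 + 821621*(-1/117798) = -2535068/541318126509 - 821621/117798 = -148252879682130451/21255397555502394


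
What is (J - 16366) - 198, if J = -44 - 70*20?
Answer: -18008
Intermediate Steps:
J = -1444 (J = -44 - 1400 = -1444)
(J - 16366) - 198 = (-1444 - 16366) - 198 = -17810 - 198 = -18008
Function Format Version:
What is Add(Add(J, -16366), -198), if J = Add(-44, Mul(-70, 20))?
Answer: -18008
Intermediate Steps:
J = -1444 (J = Add(-44, -1400) = -1444)
Add(Add(J, -16366), -198) = Add(Add(-1444, -16366), -198) = Add(-17810, -198) = -18008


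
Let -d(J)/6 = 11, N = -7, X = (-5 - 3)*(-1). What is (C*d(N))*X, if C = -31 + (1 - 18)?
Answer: 25344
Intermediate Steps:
X = 8 (X = -8*(-1) = 8)
C = -48 (C = -31 - 17 = -48)
d(J) = -66 (d(J) = -6*11 = -66)
(C*d(N))*X = -48*(-66)*8 = 3168*8 = 25344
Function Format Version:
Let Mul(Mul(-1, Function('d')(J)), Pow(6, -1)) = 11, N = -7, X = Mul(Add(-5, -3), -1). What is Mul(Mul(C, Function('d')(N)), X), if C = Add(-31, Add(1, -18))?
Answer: 25344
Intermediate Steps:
X = 8 (X = Mul(-8, -1) = 8)
C = -48 (C = Add(-31, -17) = -48)
Function('d')(J) = -66 (Function('d')(J) = Mul(-6, 11) = -66)
Mul(Mul(C, Function('d')(N)), X) = Mul(Mul(-48, -66), 8) = Mul(3168, 8) = 25344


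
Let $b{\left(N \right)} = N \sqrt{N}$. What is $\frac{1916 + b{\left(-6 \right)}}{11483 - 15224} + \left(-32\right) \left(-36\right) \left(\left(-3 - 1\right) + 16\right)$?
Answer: $\frac{51713668}{3741} + \frac{2 i \sqrt{6}}{1247} \approx 13823.0 + 0.0039286 i$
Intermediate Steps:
$b{\left(N \right)} = N^{\frac{3}{2}}$
$\frac{1916 + b{\left(-6 \right)}}{11483 - 15224} + \left(-32\right) \left(-36\right) \left(\left(-3 - 1\right) + 16\right) = \frac{1916 + \left(-6\right)^{\frac{3}{2}}}{11483 - 15224} + \left(-32\right) \left(-36\right) \left(\left(-3 - 1\right) + 16\right) = \frac{1916 - 6 i \sqrt{6}}{-3741} + 1152 \left(\left(-3 - 1\right) + 16\right) = \left(1916 - 6 i \sqrt{6}\right) \left(- \frac{1}{3741}\right) + 1152 \left(-4 + 16\right) = \left(- \frac{1916}{3741} + \frac{2 i \sqrt{6}}{1247}\right) + 1152 \cdot 12 = \left(- \frac{1916}{3741} + \frac{2 i \sqrt{6}}{1247}\right) + 13824 = \frac{51713668}{3741} + \frac{2 i \sqrt{6}}{1247}$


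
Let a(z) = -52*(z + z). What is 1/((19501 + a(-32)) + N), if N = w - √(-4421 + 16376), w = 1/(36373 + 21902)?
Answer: 77526727601400/1769817066854123701 + 3395975625*√11955/1769817066854123701 ≈ 4.4015e-5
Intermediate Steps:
a(z) = -104*z
w = 1/58275 ≈ 1.7160e-5
N = 1/58275 - √11955 (N = 1/58275 - √(-4421 + 16376) = 1/58275 - √11955 ≈ -109.34)
1/((19501 + a(-32)) + N) = 1/((19501 - 104*(-32)) + (1/58275 - √11955)) = 1/((19501 + 3328) + (1/58275 - √11955)) = 1/(22829 + (1/58275 - √11955)) = 1/(1330359976/58275 - √11955)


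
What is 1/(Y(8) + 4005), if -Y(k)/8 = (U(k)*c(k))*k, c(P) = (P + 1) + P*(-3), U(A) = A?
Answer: 1/11685 ≈ 8.5580e-5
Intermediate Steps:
c(P) = 1 - 2*P (c(P) = (1 + P) - 3*P = 1 - 2*P)
Y(k) = -8*k²*(1 - 2*k) (Y(k) = -8*k*(1 - 2*k)*k = -8*k²*(1 - 2*k))
1/(Y(8) + 4005) = 1/(8²*(-8 + 16*8) + 4005) = 1/(64*(-8 + 128) + 4005) = 1/(64*120 + 4005) = 1/(7680 + 4005) = 1/11685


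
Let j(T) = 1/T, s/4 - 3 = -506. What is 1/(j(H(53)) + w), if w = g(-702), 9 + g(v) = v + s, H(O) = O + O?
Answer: -106/288637 ≈ -0.00036724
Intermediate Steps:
H(O) = 2*O
s = -2012 (s = 12 + 4*(-506) = 12 - 2024 = -2012)
g(v) = -2021 + v (g(v) = -9 + (v - 2012) = -9 + (-2012 + v) = -2021 + v)
w = -2723 (w = -2021 - 702 = -2723)
1/(j(H(53)) + w) = 1/(1/(2*53) - 2723) = 1/(1/106 - 2723) = 1/(-288637/106) = -106/288637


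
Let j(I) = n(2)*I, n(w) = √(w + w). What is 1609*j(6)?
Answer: 19308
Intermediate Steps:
n(w) = √2*√w (n(w) = √(2*w) = √2*√w)
j(I) = 2*I (j(I) = (√2*√2)*I = 2*I)
1609*j(6) = 1609*(2*6) = 1609*12 = 19308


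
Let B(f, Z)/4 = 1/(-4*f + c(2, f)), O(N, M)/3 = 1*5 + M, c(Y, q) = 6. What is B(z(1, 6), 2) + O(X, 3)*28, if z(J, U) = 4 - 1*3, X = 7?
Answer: 674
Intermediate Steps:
z(J, U) = 1 (z(J, U) = 4 - 3 = 1)
O(N, M) = 15 + 3*M (O(N, M) = 3*(1*5 + M) = 3*(5 + M) = 15 + 3*M)
B(f, Z) = 4/(6 - 4*f) (B(f, Z) = 4/(-4*f + 6) = 4/(6 - 4*f))
B(z(1, 6), 2) + O(X, 3)*28 = -2/(-3 + 2*1) + (15 + 3*3)*28 = -2/(-3 + 2) + (15 + 9)*28 = -2/(-1) + 24*28 = -2*(-1) + 672 = 2 + 672 = 674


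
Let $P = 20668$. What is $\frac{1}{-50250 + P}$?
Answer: $- \frac{1}{29582} \approx -3.3804 \cdot 10^{-5}$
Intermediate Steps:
$\frac{1}{-50250 + P} = \frac{1}{-50250 + 20668} = \frac{1}{-29582} = - \frac{1}{29582}$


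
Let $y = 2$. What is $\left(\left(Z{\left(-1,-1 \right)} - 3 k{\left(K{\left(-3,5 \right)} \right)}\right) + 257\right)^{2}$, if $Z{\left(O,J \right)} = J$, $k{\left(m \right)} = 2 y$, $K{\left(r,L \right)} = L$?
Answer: $59536$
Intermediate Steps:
$k{\left(m \right)} = 4$ ($k{\left(m \right)} = 2 \cdot 2 = 4$)
$\left(\left(Z{\left(-1,-1 \right)} - 3 k{\left(K{\left(-3,5 \right)} \right)}\right) + 257\right)^{2} = \left(\left(-1 - 12\right) + 257\right)^{2} = \left(-13 + 257\right)^{2} = 244^{2} = 59536$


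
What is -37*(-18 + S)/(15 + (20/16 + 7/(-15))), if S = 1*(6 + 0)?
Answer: 26640/947 ≈ 28.131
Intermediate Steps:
S = 6 (S = 1*6 = 6)
-37*(-18 + S)/(15 + (20/16 + 7/(-15))) = -37*(-18 + 6)/(15 + (20/16 + 7/(-15))) = -(-444)/(15 + (20*(1/16) + 7*(-1/15))) = -(-444)/(15 + (5/4 - 7/15)) = -(-444)/(15 + 47/60) = -(-444)/947/60 = -(-444)*60/947 = -37*(-720/947) = 26640/947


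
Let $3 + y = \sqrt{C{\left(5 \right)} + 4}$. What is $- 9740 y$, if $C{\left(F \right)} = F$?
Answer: $0$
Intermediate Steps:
$y = 0$ ($y = -3 + \sqrt{5 + 4} = -3 + \sqrt{9} = -3 + 3 = 0$)
$- 9740 y = \left(-9740\right) 0 = 0$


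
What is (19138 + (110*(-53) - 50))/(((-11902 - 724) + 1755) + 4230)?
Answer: -13258/6641 ≈ -1.9964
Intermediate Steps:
(19138 + (110*(-53) - 50))/(((-11902 - 724) + 1755) + 4230) = (19138 + (-5830 - 50))/((-12626 + 1755) + 4230) = (19138 - 5880)/(-10871 + 4230) = 13258/(-6641) = 13258*(-1/6641) = -13258/6641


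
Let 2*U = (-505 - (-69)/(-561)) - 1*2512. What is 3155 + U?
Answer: 307884/187 ≈ 1646.4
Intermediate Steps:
U = -282101/187 (U = ((-505 - (-69)/(-561)) - 1*2512)/2 = ((-505 - (-69)*(-1)/561) - 2512)/2 = ((-505 - 1*23/187) - 2512)/2 = ((-505 - 23/187) - 2512)/2 = (-94458/187 - 2512)/2 = (½)*(-564202/187) = -282101/187 ≈ -1508.6)
3155 + U = 3155 - 282101/187 = 307884/187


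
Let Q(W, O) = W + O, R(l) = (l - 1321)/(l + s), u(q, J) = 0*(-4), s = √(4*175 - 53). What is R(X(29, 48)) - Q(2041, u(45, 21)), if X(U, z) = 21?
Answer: -196573/103 - 650*√647/103 ≈ -2069.0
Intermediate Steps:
s = √647 (s = √(700 - 53) = √647 ≈ 25.436)
u(q, J) = 0
R(l) = (-1321 + l)/(l + √647) (R(l) = (l - 1321)/(l + √647) = (-1321 + l)/(l + √647))
Q(W, O) = O + W
R(X(29, 48)) - Q(2041, u(45, 21)) = (-1321 + 21)/(21 + √647) - (0 + 2041) = -1300/(21 + √647) - 1*2041 = -1300/(21 + √647) - 2041 = -2041 - 1300/(21 + √647)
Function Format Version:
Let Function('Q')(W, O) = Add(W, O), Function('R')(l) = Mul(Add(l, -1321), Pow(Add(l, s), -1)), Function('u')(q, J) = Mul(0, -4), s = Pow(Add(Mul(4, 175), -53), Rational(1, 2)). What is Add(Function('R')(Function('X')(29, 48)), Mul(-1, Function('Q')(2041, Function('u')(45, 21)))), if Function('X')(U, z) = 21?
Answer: Add(Rational(-196573, 103), Mul(Rational(-650, 103), Pow(647, Rational(1, 2)))) ≈ -2069.0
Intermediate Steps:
s = Pow(647, Rational(1, 2)) (s = Pow(Add(700, -53), Rational(1, 2)) = Pow(647, Rational(1, 2)) ≈ 25.436)
Function('u')(q, J) = 0
Function('R')(l) = Mul(Pow(Add(l, Pow(647, Rational(1, 2))), -1), Add(-1321, l)) (Function('R')(l) = Mul(Add(l, -1321), Pow(Add(l, Pow(647, Rational(1, 2))), -1)) = Mul(Add(-1321, l), Pow(Add(l, Pow(647, Rational(1, 2))), -1)) = Mul(Pow(Add(l, Pow(647, Rational(1, 2))), -1), Add(-1321, l)))
Function('Q')(W, O) = Add(O, W)
Add(Function('R')(Function('X')(29, 48)), Mul(-1, Function('Q')(2041, Function('u')(45, 21)))) = Add(Mul(Pow(Add(21, Pow(647, Rational(1, 2))), -1), Add(-1321, 21)), Mul(-1, Add(0, 2041))) = Add(Mul(Pow(Add(21, Pow(647, Rational(1, 2))), -1), -1300), Mul(-1, 2041)) = Add(Mul(-1300, Pow(Add(21, Pow(647, Rational(1, 2))), -1)), -2041) = Add(-2041, Mul(-1300, Pow(Add(21, Pow(647, Rational(1, 2))), -1)))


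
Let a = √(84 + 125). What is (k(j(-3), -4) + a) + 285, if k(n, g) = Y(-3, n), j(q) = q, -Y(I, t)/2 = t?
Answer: 291 + √209 ≈ 305.46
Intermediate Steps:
Y(I, t) = -2*t
k(n, g) = -2*n
a = √209 ≈ 14.457
(k(j(-3), -4) + a) + 285 = (-2*(-3) + √209) + 285 = (6 + √209) + 285 = 291 + √209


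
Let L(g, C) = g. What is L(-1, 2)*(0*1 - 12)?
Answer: 12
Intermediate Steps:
L(-1, 2)*(0*1 - 12) = -(0*1 - 12) = -(0 - 12) = -1*(-12) = 12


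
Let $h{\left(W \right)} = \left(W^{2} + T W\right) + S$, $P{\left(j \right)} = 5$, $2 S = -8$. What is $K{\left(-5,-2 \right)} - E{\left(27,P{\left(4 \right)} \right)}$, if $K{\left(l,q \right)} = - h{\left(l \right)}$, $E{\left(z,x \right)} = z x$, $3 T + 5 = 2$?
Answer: $-161$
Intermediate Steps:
$T = -1$ ($T = - \frac{5}{3} + \frac{1}{3} \cdot 2 = - \frac{5}{3} + \frac{2}{3} = -1$)
$S = -4$ ($S = \frac{1}{2} \left(-8\right) = -4$)
$E{\left(z,x \right)} = x z$
$h{\left(W \right)} = -4 + W^{2} - W$ ($h{\left(W \right)} = \left(W^{2} - W\right) - 4 = -4 + W^{2} - W$)
$K{\left(l,q \right)} = 4 + l - l^{2}$ ($K{\left(l,q \right)} = - (-4 + l^{2} - l) = 4 + l - l^{2}$)
$K{\left(-5,-2 \right)} - E{\left(27,P{\left(4 \right)} \right)} = \left(4 - 5 - \left(-5\right)^{2}\right) - 5 \cdot 27 = \left(4 - 5 - 25\right) - 135 = -26 - 135 = -161$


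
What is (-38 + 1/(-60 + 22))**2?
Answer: 2088025/1444 ≈ 1446.0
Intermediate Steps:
(-38 + 1/(-60 + 22))**2 = (-38 + 1/(-38))**2 = (-38 - 1/38)**2 = (-1445/38)**2 = 2088025/1444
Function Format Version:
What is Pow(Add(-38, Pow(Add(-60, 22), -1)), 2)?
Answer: Rational(2088025, 1444) ≈ 1446.0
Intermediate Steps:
Pow(Add(-38, Pow(Add(-60, 22), -1)), 2) = Pow(Add(-38, Pow(-38, -1)), 2) = Pow(Add(-38, Rational(-1, 38)), 2) = Pow(Rational(-1445, 38), 2) = Rational(2088025, 1444)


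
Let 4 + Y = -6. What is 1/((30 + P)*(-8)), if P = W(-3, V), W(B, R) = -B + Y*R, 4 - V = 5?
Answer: -1/344 ≈ -0.0029070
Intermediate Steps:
V = -1 (V = 4 - 1*5 = 4 - 5 = -1)
Y = -10 (Y = -4 - 6 = -10)
W(B, R) = -B - 10*R
P = 13 (P = -1*(-3) - 10*(-1) = 3 + 10 = 13)
1/((30 + P)*(-8)) = 1/((30 + 13)*(-8)) = 1/(43*(-8)) = 1/(-344) = -1/344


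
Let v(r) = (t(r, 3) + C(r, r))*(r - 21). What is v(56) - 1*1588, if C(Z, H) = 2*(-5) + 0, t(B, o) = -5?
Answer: -2113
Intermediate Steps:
C(Z, H) = -10 (C(Z, H) = -10 + 0 = -10)
v(r) = 315 - 15*r (v(r) = (-5 - 10)*(r - 21) = -15*(-21 + r) = 315 - 15*r)
v(56) - 1*1588 = (315 - 15*56) - 1*1588 = (315 - 840) - 1588 = -525 - 1588 = -2113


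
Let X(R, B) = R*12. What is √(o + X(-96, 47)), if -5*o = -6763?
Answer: √5015/5 ≈ 14.163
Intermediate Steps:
o = 6763/5 (o = -⅕*(-6763) = 6763/5 ≈ 1352.6)
X(R, B) = 12*R
√(o + X(-96, 47)) = √(6763/5 + 12*(-96)) = √(6763/5 - 1152) = √(1003/5) = √5015/5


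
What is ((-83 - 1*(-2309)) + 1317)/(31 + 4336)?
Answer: 3543/4367 ≈ 0.81131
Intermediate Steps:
((-83 - 1*(-2309)) + 1317)/(31 + 4336) = ((-83 + 2309) + 1317)/4367 = (2226 + 1317)*(1/4367) = 3543*(1/4367) = 3543/4367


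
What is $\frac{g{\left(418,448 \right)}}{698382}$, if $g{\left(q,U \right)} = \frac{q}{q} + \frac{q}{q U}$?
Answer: $\frac{449}{312875136} \approx 1.4351 \cdot 10^{-6}$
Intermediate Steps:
$g{\left(q,U \right)} = 1 + \frac{1}{U}$ ($g{\left(q,U \right)} = 1 + \frac{q}{U q} = 1 + q \frac{1}{U q} = 1 + \frac{1}{U}$)
$\frac{g{\left(418,448 \right)}}{698382} = \frac{\frac{1}{448} \left(1 + 448\right)}{698382} = \frac{1}{448} \cdot 449 \cdot \frac{1}{698382} = \frac{449}{448} \cdot \frac{1}{698382} = \frac{449}{312875136}$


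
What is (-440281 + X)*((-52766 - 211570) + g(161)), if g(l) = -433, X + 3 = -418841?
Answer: 227469667125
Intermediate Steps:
X = -418844 (X = -3 - 418841 = -418844)
(-440281 + X)*((-52766 - 211570) + g(161)) = (-440281 - 418844)*((-52766 - 211570) - 433) = -859125*(-264336 - 433) = -859125*(-264769) = 227469667125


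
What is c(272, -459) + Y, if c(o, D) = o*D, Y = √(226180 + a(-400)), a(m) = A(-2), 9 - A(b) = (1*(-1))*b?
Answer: -124848 + √226187 ≈ -1.2437e+5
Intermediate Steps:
A(b) = 9 + b (A(b) = 9 - 1*(-1)*b = 9 - (-1)*b = 9 + b)
a(m) = 7 (a(m) = 9 - 2 = 7)
Y = √226187 (Y = √(226180 + 7) = √226187 ≈ 475.59)
c(o, D) = D*o
c(272, -459) + Y = -459*272 + √226187 = -124848 + √226187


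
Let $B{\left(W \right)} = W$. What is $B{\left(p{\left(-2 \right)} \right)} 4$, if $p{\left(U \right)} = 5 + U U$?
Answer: $36$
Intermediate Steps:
$p{\left(U \right)} = 5 + U^{2}$
$B{\left(p{\left(-2 \right)} \right)} 4 = \left(5 + \left(-2\right)^{2}\right) 4 = \left(5 + 4\right) 4 = 9 \cdot 4 = 36$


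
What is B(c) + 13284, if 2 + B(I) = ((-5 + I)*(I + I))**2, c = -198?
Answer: 6462243826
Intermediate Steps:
B(I) = -2 + 4*I**2*(-5 + I)**2 (B(I) = -2 + ((-5 + I)*(I + I))**2 = -2 + ((-5 + I)*(2*I))**2 = -2 + (2*I*(-5 + I))**2 = -2 + 4*I**2*(-5 + I)**2)
B(c) + 13284 = (-2 + 4*(-198)**2*(-5 - 198)**2) + 13284 = (-2 + 4*39204*(-203)**2) + 13284 = (-2 + 4*39204*41209) + 13284 = (-2 + 6462230544) + 13284 = 6462230542 + 13284 = 6462243826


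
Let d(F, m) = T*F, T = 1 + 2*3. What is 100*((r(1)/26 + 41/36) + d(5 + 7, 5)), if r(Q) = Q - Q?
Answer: 76625/9 ≈ 8513.9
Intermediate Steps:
T = 7 (T = 1 + 6 = 7)
r(Q) = 0
d(F, m) = 7*F
100*((r(1)/26 + 41/36) + d(5 + 7, 5)) = 100*((0/26 + 41/36) + 7*(5 + 7)) = 100*((0*(1/26) + 41*(1/36)) + 7*12) = 100*((0 + 41/36) + 84) = 100*(41/36 + 84) = 100*(3065/36) = 76625/9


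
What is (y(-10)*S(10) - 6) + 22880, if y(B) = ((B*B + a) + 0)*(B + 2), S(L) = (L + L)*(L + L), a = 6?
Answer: -316326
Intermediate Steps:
S(L) = 4*L² (S(L) = (2*L)*(2*L) = 4*L²)
y(B) = (2 + B)*(6 + B²) (y(B) = ((B*B + 6) + 0)*(B + 2) = ((B² + 6) + 0)*(2 + B) = ((6 + B²) + 0)*(2 + B) = (6 + B²)*(2 + B) = (2 + B)*(6 + B²))
(y(-10)*S(10) - 6) + 22880 = ((12 + (-10)³ + 2*(-10)² + 6*(-10))*(4*10²) - 6) + 22880 = ((12 - 1000 + 2*100 - 60)*(4*100) - 6) + 22880 = ((12 - 1000 + 200 - 60)*400 - 6) + 22880 = (-848*400 - 6) + 22880 = (-339200 - 6) + 22880 = -339206 + 22880 = -316326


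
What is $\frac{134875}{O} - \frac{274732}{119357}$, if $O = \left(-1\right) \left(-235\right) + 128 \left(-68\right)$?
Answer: $- \frac{18424980683}{1010834433} \approx -18.228$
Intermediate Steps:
$O = -8469$ ($O = 235 - 8704 = -8469$)
$\frac{134875}{O} - \frac{274732}{119357} = \frac{134875}{-8469} - \frac{274732}{119357} = 134875 \left(- \frac{1}{8469}\right) - \frac{274732}{119357} = - \frac{134875}{8469} - \frac{274732}{119357} = - \frac{18424980683}{1010834433}$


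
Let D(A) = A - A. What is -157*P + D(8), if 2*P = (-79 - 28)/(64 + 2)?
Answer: 16799/132 ≈ 127.27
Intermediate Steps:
D(A) = 0
P = -107/132 (P = ((-79 - 28)/(64 + 2))/2 = (-107/66)/2 = (-107*1/66)/2 = (½)*(-107/66) = -107/132 ≈ -0.81061)
-157*P + D(8) = -157*(-107/132) + 0 = 16799/132 + 0 = 16799/132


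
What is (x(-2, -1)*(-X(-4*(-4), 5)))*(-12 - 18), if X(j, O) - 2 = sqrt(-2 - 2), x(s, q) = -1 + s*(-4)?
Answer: 420 + 420*I ≈ 420.0 + 420.0*I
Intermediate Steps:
x(s, q) = -1 - 4*s
X(j, O) = 2 + 2*I (X(j, O) = 2 + sqrt(-2 - 2) = 2 + sqrt(-4) = 2 + 2*I)
(x(-2, -1)*(-X(-4*(-4), 5)))*(-12 - 18) = ((-1 - 4*(-2))*(-(2 + 2*I)))*(-12 - 18) = ((-1 + 8)*(-2 - 2*I))*(-30) = (7*(-2 - 2*I))*(-30) = (-14 - 14*I)*(-30) = 420 + 420*I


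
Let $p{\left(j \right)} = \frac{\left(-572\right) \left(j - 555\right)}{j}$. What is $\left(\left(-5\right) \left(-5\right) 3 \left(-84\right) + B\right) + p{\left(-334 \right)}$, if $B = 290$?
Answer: $- \frac{1257924}{167} \approx -7532.5$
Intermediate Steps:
$p{\left(j \right)} = \frac{317460 - 572 j}{j}$ ($p{\left(j \right)} = \frac{\left(-572\right) \left(-555 + j\right)}{j} = \frac{317460 - 572 j}{j}$)
$\left(\left(-5\right) \left(-5\right) 3 \left(-84\right) + B\right) + p{\left(-334 \right)} = \left(\left(-5\right) \left(-5\right) 3 \left(-84\right) + 290\right) + \left(-572 + \frac{317460}{-334}\right) = \left(25 \cdot 3 \left(-84\right) + 290\right) + \left(-572 + 317460 \left(- \frac{1}{334}\right)\right) = \left(75 \left(-84\right) + 290\right) - \frac{254254}{167} = \left(-6300 + 290\right) - \frac{254254}{167} = -6010 - \frac{254254}{167} = - \frac{1257924}{167}$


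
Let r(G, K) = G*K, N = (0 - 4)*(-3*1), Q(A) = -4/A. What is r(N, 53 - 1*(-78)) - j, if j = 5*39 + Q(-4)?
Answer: 1376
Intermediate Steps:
N = 12 (N = -4*(-3) = 12)
j = 196 (j = 5*39 - 4/(-4) = 195 - 4*(-¼) = 195 + 1 = 196)
r(N, 53 - 1*(-78)) - j = 12*(53 - 1*(-78)) - 1*196 = 12*(53 + 78) - 196 = 12*131 - 196 = 1572 - 196 = 1376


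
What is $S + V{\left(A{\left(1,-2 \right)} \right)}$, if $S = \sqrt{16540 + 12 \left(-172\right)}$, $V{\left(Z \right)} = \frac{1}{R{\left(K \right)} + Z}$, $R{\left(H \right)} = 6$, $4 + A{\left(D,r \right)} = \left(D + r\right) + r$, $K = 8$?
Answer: $-1 + 2 \sqrt{3619} \approx 119.32$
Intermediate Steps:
$A{\left(D,r \right)} = -4 + D + 2 r$ ($A{\left(D,r \right)} = -4 + \left(\left(D + r\right) + r\right) = -4 + \left(D + 2 r\right) = -4 + D + 2 r$)
$V{\left(Z \right)} = \frac{1}{6 + Z}$
$S = 2 \sqrt{3619}$ ($S = \sqrt{16540 - 2064} = \sqrt{14476} = 2 \sqrt{3619} \approx 120.32$)
$S + V{\left(A{\left(1,-2 \right)} \right)} = 2 \sqrt{3619} + \frac{1}{6 + \left(-4 + 1 + 2 \left(-2\right)\right)} = 2 \sqrt{3619} + \frac{1}{6 - 7} = 2 \sqrt{3619} + \frac{1}{-1} = 2 \sqrt{3619} - 1 = -1 + 2 \sqrt{3619}$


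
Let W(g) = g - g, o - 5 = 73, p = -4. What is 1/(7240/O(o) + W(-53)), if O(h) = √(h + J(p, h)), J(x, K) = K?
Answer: √39/3620 ≈ 0.0017251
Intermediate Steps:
o = 78 (o = 5 + 73 = 78)
W(g) = 0
O(h) = √2*√h (O(h) = √(h + h) = √(2*h) = √2*√h)
1/(7240/O(o) + W(-53)) = 1/(7240/((√2*√78)) + 0) = 1/(7240/((2*√39)) + 0) = 1/(7240*(√39/78) + 0) = 1/(3620*√39/39 + 0) = 1/(3620*√39/39) = √39/3620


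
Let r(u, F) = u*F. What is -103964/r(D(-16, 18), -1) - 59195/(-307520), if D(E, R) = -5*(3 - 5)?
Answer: 3197160123/307520 ≈ 10397.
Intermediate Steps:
D(E, R) = 10 (D(E, R) = -5*(-2) = 10)
r(u, F) = F*u
-103964/r(D(-16, 18), -1) - 59195/(-307520) = -103964/((-1*10)) - 59195/(-307520) = -103964/(-10) - 59195*(-1/307520) = -103964*(-⅒) + 11839/61504 = 51982/5 + 11839/61504 = 3197160123/307520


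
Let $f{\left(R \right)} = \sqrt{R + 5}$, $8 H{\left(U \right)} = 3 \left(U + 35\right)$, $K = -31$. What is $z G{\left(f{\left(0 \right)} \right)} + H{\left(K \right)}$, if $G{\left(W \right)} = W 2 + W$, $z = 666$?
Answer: $\frac{3}{2} + 1998 \sqrt{5} \approx 4469.2$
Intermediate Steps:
$H{\left(U \right)} = \frac{105}{8} + \frac{3 U}{8}$ ($H{\left(U \right)} = \frac{3 \left(U + 35\right)}{8} = \frac{3 \left(35 + U\right)}{8} = \frac{105 + 3 U}{8} = \frac{105}{8} + \frac{3 U}{8}$)
$f{\left(R \right)} = \sqrt{5 + R}$
$G{\left(W \right)} = 3 W$ ($G{\left(W \right)} = 2 W + W = 3 W$)
$z G{\left(f{\left(0 \right)} \right)} + H{\left(K \right)} = 666 \cdot 3 \sqrt{5 + 0} + \left(\frac{105}{8} + \frac{3}{8} \left(-31\right)\right) = 666 \cdot 3 \sqrt{5} + \left(\frac{105}{8} - \frac{93}{8}\right) = 1998 \sqrt{5} + \frac{3}{2} = \frac{3}{2} + 1998 \sqrt{5}$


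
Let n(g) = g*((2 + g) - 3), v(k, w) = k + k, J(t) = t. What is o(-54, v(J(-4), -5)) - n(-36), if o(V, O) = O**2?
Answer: -1268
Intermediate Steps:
v(k, w) = 2*k
n(g) = g*(-1 + g)
o(-54, v(J(-4), -5)) - n(-36) = (2*(-4))**2 - (-36)*(-1 - 36) = (-8)**2 - (-36)*(-37) = 64 - 1*1332 = 64 - 1332 = -1268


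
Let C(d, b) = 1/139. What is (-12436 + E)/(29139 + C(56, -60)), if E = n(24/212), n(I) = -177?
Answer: -1753207/4050322 ≈ -0.43286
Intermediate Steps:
C(d, b) = 1/139
E = -177
(-12436 + E)/(29139 + C(56, -60)) = (-12436 - 177)/(29139 + 1/139) = -12613/4050322/139 = -12613*139/4050322 = -1753207/4050322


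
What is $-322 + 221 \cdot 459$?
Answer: $101117$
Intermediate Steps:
$-322 + 221 \cdot 459 = -322 + 101439 = 101117$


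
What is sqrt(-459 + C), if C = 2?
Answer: I*sqrt(457) ≈ 21.378*I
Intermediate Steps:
sqrt(-459 + C) = sqrt(-459 + 2) = sqrt(-457) = I*sqrt(457)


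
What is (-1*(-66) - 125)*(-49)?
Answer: 2891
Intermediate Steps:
(-1*(-66) - 125)*(-49) = (66 - 125)*(-49) = -59*(-49) = 2891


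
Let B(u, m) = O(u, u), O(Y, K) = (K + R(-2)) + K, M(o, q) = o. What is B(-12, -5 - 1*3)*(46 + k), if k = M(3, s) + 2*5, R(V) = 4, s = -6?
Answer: -1180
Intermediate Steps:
O(Y, K) = 4 + 2*K (O(Y, K) = (K + 4) + K = (4 + K) + K = 4 + 2*K)
B(u, m) = 4 + 2*u
k = 13 (k = 3 + 2*5 = 3 + 10 = 13)
B(-12, -5 - 1*3)*(46 + k) = (4 + 2*(-12))*(46 + 13) = (4 - 24)*59 = -20*59 = -1180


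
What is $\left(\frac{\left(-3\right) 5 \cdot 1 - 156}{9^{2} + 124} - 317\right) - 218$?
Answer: $- \frac{109846}{205} \approx -535.83$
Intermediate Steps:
$\left(\frac{\left(-3\right) 5 \cdot 1 - 156}{9^{2} + 124} - 317\right) - 218 = \left(\frac{\left(-15\right) 1 - 156}{81 + 124} - 317\right) - 218 = \left(\frac{-15 - 156}{205} - 317\right) - 218 = \left(\left(-171\right) \frac{1}{205} - 317\right) - 218 = \left(- \frac{171}{205} - 317\right) - 218 = - \frac{65156}{205} - 218 = - \frac{109846}{205}$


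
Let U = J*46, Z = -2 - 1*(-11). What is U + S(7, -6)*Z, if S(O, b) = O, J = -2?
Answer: -29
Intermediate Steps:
Z = 9 (Z = -2 + 11 = 9)
U = -92 (U = -2*46 = -92)
U + S(7, -6)*Z = -92 + 7*9 = -92 + 63 = -29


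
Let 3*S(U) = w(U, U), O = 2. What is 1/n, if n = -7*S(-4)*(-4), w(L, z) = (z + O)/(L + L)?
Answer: 3/7 ≈ 0.42857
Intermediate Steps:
w(L, z) = (2 + z)/(2*L) (w(L, z) = (z + 2)/(L + L) = (2 + z)/((2*L)) = (2 + z)*(1/(2*L)) = (2 + z)/(2*L))
S(U) = (2 + U)/(6*U) (S(U) = ((2 + U)/(2*U))/3 = (2 + U)/(6*U))
n = 7/3 (n = -7*(2 - 4)/(6*(-4))*(-4) = -7*(-1)*(-2)/(6*4)*(-4) = -7*1/12*(-4) = -7/12*(-4) = 7/3 ≈ 2.3333)
1/n = 1/(7/3) = 3/7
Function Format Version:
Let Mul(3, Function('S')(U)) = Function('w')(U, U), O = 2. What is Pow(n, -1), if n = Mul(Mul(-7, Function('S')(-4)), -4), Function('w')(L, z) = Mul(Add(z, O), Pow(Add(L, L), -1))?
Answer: Rational(3, 7) ≈ 0.42857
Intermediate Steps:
Function('w')(L, z) = Mul(Rational(1, 2), Pow(L, -1), Add(2, z)) (Function('w')(L, z) = Mul(Add(z, 2), Pow(Add(L, L), -1)) = Mul(Add(2, z), Pow(Mul(2, L), -1)) = Mul(Add(2, z), Mul(Rational(1, 2), Pow(L, -1))) = Mul(Rational(1, 2), Pow(L, -1), Add(2, z)))
Function('S')(U) = Mul(Rational(1, 6), Pow(U, -1), Add(2, U)) (Function('S')(U) = Mul(Rational(1, 3), Mul(Rational(1, 2), Pow(U, -1), Add(2, U))) = Mul(Rational(1, 6), Pow(U, -1), Add(2, U)))
n = Rational(7, 3) (n = Mul(Mul(-7, Mul(Rational(1, 6), Pow(-4, -1), Add(2, -4))), -4) = Mul(Mul(-7, Mul(Rational(1, 6), Rational(-1, 4), -2)), -4) = Mul(Mul(-7, Rational(1, 12)), -4) = Mul(Rational(-7, 12), -4) = Rational(7, 3) ≈ 2.3333)
Pow(n, -1) = Pow(Rational(7, 3), -1) = Rational(3, 7)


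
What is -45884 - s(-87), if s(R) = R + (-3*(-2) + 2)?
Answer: -45805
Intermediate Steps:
s(R) = 8 + R (s(R) = R + (6 + 2) = R + 8 = 8 + R)
-45884 - s(-87) = -45884 - (8 - 87) = -45884 - 1*(-79) = -45884 + 79 = -45805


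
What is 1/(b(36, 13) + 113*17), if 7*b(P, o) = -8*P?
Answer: 7/13159 ≈ 0.00053196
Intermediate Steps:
b(P, o) = -8*P/7 (b(P, o) = (-8*P)/7 = -8*P/7)
1/(b(36, 13) + 113*17) = 1/(-8/7*36 + 113*17) = 1/(-288/7 + 1921) = 1/(13159/7) = 7/13159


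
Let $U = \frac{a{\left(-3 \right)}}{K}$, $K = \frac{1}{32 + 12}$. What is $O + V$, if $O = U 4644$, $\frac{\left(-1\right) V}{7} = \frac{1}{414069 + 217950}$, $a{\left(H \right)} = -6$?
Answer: $- \frac{774865406311}{632019} \approx -1.226 \cdot 10^{6}$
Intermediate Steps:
$K = \frac{1}{44} \approx 0.022727$
$U = -264$ ($U = - 6 \frac{1}{\frac{1}{44}} = \left(-6\right) 44 = -264$)
$V = - \frac{7}{632019}$ ($V = - \frac{7}{414069 + 217950} = - \frac{7}{632019} \approx -1.1076 \cdot 10^{-5}$)
$O = -1226016$ ($O = \left(-264\right) 4644 = -1226016$)
$O + V = -1226016 - \frac{7}{632019} = - \frac{774865406311}{632019}$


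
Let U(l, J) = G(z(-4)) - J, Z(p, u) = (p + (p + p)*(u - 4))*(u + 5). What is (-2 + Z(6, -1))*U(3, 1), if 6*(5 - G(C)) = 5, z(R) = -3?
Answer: -2071/3 ≈ -690.33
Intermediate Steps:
Z(p, u) = (5 + u)*(p + 2*p*(-4 + u)) (Z(p, u) = (p + (2*p)*(-4 + u))*(5 + u) = (p + 2*p*(-4 + u))*(5 + u) = (5 + u)*(p + 2*p*(-4 + u)))
G(C) = 25/6 (G(C) = 5 - 1/6*5 = 5 - 5/6 = 25/6)
U(l, J) = 25/6 - J
(-2 + Z(6, -1))*U(3, 1) = (-2 + 6*(-35 + 2*(-1)**2 + 3*(-1)))*(25/6 - 1*1) = (-2 + 6*(-35 + 2*1 - 3))*(25/6 - 1) = (-2 + 6*(-35 + 2 - 3))*(19/6) = (-2 + 6*(-36))*(19/6) = (-2 - 216)*(19/6) = -218*19/6 = -2071/3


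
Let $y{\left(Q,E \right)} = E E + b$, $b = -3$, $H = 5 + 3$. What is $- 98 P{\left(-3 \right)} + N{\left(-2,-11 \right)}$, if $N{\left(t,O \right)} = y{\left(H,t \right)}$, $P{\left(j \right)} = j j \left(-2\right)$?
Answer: $1765$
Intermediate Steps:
$H = 8$
$P{\left(j \right)} = - 2 j^{2}$ ($P{\left(j \right)} = j^{2} \left(-2\right) = - 2 j^{2}$)
$y{\left(Q,E \right)} = -3 + E^{2}$ ($y{\left(Q,E \right)} = E E - 3 = E^{2} - 3 = -3 + E^{2}$)
$N{\left(t,O \right)} = -3 + t^{2}$
$- 98 P{\left(-3 \right)} + N{\left(-2,-11 \right)} = - 98 \left(- 2 \left(-3\right)^{2}\right) - \left(3 - \left(-2\right)^{2}\right) = - 98 \left(\left(-2\right) 9\right) + \left(-3 + 4\right) = \left(-98\right) \left(-18\right) + 1 = 1764 + 1 = 1765$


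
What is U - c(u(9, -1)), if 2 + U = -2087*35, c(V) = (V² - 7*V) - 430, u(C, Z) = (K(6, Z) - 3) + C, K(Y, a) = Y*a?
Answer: -72617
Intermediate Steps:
u(C, Z) = -3 + C + 6*Z (u(C, Z) = (6*Z - 3) + C = (-3 + 6*Z) + C = -3 + C + 6*Z)
c(V) = -430 + V² - 7*V
U = -73047 (U = -2 - 2087*35 = -2 - 73045 = -73047)
U - c(u(9, -1)) = -73047 - (-430 + (-3 + 9 + 6*(-1))² - 7*(-3 + 9 + 6*(-1))) = -73047 - (-430 + (-3 + 9 - 6)² - 7*(-3 + 9 - 6)) = -73047 - (-430 + 0² - 7*0) = -73047 - (-430 + 0 + 0) = -73047 - 1*(-430) = -73047 + 430 = -72617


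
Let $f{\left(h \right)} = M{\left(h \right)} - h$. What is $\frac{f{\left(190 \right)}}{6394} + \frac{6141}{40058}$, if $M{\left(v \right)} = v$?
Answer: $\frac{6141}{40058} \approx 0.1533$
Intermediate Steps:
$f{\left(h \right)} = 0$ ($f{\left(h \right)} = h - h = 0$)
$\frac{f{\left(190 \right)}}{6394} + \frac{6141}{40058} = \frac{0}{6394} + \frac{6141}{40058} = 0 \cdot \frac{1}{6394} + 6141 \cdot \frac{1}{40058} = 0 + \frac{6141}{40058} = \frac{6141}{40058}$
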